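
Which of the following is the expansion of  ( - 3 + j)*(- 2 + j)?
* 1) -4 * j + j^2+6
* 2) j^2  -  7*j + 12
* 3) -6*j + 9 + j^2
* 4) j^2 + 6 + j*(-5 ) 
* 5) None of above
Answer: 4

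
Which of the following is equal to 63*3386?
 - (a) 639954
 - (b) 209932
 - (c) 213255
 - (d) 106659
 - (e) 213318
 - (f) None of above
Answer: e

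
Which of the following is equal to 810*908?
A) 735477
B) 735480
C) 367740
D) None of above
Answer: B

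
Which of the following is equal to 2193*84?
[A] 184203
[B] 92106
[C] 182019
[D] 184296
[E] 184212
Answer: E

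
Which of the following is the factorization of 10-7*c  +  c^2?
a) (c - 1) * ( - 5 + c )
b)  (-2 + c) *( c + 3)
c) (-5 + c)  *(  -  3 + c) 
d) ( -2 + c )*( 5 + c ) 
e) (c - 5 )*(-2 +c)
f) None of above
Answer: e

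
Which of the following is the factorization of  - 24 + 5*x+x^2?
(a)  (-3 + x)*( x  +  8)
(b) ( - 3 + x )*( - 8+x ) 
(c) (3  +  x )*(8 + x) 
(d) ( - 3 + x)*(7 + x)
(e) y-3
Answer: a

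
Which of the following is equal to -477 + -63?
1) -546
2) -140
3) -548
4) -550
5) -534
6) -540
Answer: 6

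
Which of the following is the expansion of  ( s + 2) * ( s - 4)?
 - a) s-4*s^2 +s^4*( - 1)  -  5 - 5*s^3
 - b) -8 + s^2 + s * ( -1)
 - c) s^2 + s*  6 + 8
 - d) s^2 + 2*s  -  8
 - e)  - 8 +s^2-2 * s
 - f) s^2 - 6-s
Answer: e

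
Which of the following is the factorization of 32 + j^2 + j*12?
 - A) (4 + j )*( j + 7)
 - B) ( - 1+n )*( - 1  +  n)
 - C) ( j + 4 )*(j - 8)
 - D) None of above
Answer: D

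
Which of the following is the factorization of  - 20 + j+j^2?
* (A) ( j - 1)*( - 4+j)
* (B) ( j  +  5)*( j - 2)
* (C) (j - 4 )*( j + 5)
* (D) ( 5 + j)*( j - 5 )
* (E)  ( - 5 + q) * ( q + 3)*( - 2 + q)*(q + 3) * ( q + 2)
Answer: C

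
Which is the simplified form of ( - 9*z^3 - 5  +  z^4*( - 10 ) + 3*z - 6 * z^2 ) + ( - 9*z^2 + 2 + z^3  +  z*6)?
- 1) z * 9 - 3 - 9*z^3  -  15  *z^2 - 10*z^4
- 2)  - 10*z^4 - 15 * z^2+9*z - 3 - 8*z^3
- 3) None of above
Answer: 2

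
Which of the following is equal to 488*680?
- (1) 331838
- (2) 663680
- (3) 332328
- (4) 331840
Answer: 4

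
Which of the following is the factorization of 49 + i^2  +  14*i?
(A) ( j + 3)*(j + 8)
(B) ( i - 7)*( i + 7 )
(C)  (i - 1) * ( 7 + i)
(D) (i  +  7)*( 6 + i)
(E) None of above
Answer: E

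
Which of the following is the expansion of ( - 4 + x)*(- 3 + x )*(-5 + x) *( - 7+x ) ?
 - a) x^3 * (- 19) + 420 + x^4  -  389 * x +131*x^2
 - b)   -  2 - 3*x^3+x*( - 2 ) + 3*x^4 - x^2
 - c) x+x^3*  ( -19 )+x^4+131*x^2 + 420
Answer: a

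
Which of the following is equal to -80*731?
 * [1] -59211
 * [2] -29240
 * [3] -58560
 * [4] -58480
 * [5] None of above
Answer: 4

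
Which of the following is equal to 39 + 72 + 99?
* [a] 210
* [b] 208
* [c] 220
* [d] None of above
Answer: a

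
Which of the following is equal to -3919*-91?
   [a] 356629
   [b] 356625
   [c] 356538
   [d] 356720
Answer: a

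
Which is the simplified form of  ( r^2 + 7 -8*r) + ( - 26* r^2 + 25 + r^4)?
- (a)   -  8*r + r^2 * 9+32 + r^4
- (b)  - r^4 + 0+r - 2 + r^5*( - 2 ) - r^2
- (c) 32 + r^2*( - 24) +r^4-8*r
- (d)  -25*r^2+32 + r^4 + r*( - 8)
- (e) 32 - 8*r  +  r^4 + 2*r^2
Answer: d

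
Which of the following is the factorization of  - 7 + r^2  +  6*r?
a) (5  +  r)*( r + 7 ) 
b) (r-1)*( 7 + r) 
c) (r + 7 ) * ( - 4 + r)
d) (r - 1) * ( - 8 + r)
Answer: b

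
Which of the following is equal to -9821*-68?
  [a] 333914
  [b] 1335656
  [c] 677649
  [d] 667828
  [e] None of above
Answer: d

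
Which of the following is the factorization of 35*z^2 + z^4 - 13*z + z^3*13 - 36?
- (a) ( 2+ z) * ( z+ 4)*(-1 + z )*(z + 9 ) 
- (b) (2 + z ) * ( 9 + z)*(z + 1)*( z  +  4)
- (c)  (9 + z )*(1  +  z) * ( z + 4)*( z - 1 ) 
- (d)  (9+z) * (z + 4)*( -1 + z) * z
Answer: c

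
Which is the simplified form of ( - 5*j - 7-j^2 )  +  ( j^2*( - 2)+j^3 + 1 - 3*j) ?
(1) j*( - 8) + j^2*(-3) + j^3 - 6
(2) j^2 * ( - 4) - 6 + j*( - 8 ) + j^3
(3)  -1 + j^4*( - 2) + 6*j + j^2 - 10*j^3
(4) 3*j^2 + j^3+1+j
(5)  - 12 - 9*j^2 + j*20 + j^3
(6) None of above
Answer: 1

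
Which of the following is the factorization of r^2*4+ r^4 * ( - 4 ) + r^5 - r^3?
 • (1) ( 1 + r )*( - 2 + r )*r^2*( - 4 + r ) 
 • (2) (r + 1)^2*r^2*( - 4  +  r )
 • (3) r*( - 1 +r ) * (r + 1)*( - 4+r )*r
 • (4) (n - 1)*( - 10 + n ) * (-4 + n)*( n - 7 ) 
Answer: 3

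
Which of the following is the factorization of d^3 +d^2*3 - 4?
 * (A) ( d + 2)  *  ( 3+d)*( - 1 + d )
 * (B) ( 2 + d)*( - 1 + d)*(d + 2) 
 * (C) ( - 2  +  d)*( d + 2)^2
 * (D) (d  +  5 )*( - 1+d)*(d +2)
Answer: B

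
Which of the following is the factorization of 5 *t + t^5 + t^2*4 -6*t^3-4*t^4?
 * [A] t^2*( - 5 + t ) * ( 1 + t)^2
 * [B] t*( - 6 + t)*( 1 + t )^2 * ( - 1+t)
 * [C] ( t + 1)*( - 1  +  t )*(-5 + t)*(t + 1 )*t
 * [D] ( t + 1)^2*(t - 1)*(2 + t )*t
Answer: C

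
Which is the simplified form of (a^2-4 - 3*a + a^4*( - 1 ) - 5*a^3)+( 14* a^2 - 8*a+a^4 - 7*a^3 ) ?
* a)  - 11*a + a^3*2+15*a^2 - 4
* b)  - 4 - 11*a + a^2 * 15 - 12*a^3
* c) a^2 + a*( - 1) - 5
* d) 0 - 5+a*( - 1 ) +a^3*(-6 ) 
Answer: b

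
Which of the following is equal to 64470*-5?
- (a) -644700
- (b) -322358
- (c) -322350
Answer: c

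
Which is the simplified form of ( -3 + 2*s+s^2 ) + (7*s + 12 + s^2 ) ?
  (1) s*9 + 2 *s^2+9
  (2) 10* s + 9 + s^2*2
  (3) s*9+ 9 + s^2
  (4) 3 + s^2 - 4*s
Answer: 1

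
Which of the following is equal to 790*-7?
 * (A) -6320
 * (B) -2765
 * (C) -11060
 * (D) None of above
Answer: D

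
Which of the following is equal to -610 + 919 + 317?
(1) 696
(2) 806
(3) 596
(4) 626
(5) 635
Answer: 4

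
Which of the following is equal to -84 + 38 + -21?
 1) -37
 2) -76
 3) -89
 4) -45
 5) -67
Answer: 5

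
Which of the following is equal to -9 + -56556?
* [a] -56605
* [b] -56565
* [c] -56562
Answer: b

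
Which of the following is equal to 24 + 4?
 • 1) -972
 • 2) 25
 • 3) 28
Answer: 3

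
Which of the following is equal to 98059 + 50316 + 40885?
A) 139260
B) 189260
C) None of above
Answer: B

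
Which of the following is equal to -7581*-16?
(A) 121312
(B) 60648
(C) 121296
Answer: C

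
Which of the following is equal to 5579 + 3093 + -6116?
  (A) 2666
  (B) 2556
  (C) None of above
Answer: B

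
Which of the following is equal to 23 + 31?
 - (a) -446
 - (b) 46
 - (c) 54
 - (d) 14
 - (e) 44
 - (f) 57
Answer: c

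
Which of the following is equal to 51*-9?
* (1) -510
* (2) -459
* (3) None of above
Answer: 2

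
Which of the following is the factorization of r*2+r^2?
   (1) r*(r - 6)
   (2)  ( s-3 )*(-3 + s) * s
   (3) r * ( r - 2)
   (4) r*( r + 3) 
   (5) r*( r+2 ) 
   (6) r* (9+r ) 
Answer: 5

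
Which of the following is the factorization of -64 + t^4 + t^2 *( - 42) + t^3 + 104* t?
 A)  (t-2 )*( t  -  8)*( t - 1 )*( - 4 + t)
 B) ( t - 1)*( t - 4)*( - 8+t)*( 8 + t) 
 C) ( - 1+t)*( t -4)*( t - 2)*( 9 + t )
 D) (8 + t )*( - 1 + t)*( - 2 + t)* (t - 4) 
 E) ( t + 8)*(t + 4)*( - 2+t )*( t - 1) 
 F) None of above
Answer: D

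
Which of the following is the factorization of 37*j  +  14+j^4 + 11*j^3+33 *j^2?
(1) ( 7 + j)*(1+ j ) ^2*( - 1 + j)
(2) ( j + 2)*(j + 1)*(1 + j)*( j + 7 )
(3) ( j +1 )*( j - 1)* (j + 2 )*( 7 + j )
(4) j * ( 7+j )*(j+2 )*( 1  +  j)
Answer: 2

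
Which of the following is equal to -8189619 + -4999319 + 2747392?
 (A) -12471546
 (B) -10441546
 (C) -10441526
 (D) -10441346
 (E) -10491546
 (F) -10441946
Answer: B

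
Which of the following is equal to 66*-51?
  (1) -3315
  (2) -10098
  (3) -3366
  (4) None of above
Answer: 3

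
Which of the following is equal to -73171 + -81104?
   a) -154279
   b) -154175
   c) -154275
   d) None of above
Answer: c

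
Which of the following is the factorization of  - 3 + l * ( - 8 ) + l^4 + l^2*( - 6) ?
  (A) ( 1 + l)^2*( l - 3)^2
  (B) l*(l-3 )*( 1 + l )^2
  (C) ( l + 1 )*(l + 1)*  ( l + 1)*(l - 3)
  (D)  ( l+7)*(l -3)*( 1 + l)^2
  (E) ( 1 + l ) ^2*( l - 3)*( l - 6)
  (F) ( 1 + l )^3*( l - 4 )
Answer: C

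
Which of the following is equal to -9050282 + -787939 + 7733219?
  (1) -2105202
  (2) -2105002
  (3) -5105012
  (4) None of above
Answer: 2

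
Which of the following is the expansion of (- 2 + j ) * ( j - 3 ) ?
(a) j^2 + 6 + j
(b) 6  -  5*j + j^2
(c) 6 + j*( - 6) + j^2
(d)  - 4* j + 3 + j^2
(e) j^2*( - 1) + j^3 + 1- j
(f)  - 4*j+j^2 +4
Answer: b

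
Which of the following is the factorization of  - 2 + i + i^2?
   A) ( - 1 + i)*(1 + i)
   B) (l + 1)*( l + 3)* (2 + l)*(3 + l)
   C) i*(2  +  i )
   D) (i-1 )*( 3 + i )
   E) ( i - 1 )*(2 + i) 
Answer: E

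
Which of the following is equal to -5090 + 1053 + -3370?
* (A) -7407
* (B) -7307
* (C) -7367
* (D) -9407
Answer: A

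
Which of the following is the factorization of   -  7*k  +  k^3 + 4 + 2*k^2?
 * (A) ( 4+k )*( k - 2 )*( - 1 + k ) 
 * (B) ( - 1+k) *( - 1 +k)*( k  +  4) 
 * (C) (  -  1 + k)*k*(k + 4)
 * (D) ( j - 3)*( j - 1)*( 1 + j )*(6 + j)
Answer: B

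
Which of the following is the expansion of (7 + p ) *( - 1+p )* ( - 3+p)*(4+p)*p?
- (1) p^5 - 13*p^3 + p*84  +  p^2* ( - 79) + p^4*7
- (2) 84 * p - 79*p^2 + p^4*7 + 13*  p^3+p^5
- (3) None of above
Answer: 1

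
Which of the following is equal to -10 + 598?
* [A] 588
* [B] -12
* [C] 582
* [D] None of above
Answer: A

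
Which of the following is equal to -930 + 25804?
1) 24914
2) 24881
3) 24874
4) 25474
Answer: 3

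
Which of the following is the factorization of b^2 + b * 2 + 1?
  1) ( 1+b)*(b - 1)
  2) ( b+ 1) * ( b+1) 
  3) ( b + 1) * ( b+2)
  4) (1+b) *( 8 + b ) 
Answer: 2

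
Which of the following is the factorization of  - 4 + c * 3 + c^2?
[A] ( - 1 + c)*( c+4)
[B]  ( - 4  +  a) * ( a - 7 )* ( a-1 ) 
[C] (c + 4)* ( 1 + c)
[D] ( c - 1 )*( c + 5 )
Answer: A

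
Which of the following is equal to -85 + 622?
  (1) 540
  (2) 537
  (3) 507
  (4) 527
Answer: 2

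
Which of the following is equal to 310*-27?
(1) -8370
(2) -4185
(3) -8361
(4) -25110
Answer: 1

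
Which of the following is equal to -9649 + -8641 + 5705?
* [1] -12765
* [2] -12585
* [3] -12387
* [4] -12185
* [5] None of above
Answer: 2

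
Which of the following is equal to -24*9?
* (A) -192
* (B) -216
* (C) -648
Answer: B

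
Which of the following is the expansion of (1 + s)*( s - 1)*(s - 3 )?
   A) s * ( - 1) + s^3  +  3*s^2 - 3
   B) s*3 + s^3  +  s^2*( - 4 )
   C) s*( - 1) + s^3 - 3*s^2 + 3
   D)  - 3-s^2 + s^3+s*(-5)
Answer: C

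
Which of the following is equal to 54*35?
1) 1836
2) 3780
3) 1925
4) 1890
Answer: 4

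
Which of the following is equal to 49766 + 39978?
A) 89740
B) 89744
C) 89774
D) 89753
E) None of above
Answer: B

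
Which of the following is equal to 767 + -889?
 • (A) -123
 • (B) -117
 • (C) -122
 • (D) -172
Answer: C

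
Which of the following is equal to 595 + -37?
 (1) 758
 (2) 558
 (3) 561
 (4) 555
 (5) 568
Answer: 2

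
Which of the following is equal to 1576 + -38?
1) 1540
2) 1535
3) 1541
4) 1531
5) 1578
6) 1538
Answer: 6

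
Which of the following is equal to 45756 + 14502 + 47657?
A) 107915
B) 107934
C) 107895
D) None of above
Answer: A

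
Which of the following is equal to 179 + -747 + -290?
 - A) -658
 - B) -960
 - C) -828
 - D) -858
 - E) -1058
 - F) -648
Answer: D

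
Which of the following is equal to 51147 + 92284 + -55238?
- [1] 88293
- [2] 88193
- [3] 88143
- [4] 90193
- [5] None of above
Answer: 2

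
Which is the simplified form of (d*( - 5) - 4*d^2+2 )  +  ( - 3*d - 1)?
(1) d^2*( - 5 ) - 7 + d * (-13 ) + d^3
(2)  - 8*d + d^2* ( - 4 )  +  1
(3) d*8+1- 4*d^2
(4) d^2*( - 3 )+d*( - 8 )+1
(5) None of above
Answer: 2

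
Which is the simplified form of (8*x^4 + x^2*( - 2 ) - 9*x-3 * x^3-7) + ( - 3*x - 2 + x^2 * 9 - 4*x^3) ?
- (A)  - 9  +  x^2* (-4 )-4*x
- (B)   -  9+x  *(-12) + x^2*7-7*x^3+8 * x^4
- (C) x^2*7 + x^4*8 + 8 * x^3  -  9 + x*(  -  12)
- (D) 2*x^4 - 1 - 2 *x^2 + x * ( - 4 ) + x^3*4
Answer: B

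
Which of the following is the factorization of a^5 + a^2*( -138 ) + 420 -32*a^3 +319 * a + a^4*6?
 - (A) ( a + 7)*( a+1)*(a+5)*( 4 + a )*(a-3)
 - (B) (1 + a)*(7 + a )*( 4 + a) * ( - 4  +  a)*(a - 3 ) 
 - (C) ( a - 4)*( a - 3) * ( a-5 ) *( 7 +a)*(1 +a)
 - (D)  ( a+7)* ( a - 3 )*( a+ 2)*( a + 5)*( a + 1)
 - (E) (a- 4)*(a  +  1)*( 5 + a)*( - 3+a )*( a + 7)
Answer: E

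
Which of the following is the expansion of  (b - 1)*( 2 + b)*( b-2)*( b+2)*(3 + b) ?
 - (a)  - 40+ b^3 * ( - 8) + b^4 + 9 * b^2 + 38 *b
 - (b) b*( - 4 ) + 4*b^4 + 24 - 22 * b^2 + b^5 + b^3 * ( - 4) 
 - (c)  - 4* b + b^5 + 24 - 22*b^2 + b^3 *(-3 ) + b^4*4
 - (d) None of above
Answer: c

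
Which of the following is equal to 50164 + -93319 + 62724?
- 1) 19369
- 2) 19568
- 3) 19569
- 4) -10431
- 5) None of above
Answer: 3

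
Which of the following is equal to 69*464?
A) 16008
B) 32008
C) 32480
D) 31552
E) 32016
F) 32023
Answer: E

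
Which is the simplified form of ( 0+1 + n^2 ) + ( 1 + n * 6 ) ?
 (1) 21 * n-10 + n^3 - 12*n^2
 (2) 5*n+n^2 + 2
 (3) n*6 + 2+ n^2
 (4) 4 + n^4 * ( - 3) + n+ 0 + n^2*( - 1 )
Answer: 3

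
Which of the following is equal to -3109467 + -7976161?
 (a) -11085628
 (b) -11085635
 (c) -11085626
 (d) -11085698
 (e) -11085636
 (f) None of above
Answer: a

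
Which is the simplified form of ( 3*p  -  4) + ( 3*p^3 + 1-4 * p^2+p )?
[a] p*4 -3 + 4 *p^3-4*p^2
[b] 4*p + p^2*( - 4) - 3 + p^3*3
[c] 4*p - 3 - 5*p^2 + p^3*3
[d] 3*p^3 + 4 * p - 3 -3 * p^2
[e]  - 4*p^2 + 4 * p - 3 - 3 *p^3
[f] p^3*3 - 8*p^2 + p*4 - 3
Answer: b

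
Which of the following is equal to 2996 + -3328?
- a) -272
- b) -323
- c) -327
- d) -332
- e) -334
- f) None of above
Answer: d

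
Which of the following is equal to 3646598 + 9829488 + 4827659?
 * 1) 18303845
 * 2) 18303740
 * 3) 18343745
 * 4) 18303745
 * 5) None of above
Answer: 4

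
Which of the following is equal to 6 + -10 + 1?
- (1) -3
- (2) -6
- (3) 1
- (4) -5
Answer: 1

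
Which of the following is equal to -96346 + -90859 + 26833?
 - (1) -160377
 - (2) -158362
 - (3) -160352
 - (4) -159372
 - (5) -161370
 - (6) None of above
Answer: 6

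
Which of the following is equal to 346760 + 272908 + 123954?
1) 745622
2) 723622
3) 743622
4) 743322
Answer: 3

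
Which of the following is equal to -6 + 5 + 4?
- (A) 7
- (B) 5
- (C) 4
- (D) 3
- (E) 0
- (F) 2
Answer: D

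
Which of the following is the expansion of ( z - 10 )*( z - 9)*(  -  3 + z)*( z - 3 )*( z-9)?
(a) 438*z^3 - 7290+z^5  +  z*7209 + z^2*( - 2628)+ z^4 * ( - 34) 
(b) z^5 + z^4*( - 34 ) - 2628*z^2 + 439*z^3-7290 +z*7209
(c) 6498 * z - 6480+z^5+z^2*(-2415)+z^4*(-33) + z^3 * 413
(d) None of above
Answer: a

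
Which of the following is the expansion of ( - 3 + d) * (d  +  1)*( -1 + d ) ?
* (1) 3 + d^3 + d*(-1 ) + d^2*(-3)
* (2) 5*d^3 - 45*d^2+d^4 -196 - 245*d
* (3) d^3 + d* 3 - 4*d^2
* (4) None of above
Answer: 1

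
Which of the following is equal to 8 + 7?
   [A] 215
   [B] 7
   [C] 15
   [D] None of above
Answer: C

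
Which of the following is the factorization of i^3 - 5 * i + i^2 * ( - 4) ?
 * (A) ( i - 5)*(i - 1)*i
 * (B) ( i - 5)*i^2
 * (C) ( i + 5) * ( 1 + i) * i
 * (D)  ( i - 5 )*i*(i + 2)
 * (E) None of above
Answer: E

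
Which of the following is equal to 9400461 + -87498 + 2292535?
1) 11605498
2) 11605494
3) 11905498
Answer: 1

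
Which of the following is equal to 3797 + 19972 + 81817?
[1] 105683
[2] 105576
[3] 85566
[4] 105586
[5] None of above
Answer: 4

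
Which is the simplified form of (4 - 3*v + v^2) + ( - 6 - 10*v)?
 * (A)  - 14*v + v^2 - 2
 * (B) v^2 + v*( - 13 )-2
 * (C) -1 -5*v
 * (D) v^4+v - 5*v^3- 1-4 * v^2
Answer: B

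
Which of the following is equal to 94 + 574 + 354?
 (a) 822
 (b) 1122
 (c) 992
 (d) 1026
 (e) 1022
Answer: e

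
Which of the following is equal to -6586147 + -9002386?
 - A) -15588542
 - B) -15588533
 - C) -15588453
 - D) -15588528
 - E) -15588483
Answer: B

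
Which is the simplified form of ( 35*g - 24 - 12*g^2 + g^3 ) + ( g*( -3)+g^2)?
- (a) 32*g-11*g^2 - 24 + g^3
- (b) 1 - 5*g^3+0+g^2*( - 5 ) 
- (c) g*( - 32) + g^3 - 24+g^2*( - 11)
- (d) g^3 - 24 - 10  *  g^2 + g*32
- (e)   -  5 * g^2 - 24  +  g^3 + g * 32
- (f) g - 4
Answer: a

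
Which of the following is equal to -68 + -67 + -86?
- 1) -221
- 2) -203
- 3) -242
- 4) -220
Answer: 1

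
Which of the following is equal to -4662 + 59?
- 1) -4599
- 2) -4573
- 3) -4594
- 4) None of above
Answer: 4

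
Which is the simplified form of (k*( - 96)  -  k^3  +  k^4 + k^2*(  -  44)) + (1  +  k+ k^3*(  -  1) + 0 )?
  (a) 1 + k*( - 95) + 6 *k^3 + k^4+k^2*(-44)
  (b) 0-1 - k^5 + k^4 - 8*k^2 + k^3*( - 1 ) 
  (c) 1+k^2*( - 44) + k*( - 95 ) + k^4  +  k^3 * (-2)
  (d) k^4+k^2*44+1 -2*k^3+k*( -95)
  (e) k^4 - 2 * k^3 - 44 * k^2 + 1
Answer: c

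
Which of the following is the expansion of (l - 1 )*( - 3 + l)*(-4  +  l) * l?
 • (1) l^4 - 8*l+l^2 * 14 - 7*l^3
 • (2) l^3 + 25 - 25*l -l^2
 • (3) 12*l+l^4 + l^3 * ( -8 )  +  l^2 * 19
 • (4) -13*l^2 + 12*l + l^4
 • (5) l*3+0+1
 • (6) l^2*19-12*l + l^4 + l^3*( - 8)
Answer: 6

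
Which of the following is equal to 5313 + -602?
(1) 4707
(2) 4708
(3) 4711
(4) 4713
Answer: 3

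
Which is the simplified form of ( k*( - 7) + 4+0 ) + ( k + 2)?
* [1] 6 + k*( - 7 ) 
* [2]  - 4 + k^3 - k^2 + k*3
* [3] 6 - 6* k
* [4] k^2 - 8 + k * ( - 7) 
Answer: 3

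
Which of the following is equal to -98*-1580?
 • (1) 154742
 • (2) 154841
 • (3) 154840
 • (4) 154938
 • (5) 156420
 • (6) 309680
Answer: 3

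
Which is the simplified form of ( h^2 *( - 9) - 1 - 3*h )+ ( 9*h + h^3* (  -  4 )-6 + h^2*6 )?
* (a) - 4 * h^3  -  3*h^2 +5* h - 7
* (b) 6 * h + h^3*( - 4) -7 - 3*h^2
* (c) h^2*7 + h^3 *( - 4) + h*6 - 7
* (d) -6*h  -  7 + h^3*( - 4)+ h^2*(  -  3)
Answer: b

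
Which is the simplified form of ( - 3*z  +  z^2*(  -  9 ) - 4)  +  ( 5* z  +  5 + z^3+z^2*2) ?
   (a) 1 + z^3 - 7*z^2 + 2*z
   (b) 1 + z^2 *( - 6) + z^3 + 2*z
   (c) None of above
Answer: a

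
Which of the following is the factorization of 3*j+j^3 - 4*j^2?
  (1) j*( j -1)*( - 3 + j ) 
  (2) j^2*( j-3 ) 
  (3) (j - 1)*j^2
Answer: 1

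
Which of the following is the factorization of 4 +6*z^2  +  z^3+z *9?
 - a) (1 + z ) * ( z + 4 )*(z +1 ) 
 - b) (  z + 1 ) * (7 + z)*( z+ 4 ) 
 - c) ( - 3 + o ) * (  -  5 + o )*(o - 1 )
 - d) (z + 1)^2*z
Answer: a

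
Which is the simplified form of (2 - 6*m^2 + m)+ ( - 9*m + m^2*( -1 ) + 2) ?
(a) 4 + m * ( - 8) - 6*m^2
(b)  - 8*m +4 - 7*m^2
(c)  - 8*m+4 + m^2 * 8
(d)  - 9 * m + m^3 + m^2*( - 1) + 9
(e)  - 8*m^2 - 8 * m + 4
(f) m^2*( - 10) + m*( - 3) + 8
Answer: b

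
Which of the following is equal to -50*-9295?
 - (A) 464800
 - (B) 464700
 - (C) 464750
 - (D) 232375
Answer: C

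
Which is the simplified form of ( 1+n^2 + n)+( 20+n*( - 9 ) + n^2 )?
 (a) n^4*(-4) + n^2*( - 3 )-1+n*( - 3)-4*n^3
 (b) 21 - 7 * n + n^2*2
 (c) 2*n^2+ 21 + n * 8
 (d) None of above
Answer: d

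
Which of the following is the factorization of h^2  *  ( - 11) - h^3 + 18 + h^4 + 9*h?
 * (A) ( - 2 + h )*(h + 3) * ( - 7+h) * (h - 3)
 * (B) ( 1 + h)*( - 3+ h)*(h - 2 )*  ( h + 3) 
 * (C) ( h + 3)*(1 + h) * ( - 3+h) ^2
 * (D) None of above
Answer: B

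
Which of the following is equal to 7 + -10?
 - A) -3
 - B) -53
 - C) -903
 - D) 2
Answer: A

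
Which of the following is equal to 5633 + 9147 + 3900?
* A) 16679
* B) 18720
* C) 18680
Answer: C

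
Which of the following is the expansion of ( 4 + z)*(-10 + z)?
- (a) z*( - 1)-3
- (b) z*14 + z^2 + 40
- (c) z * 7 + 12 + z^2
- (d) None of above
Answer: d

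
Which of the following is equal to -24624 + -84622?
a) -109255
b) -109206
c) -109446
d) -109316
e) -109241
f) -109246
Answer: f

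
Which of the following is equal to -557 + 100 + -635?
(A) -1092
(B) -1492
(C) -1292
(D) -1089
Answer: A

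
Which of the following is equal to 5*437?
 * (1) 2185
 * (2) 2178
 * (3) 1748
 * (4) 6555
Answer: 1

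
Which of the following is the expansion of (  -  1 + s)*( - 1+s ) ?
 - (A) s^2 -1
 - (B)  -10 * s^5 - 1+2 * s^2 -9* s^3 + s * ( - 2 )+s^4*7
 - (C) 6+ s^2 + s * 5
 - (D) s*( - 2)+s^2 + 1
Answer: D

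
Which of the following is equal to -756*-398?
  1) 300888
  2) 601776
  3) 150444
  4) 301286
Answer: 1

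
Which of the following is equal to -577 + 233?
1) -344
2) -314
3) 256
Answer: 1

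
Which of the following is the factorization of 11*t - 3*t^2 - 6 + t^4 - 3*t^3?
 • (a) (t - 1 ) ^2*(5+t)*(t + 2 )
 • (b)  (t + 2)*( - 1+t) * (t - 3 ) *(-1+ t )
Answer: b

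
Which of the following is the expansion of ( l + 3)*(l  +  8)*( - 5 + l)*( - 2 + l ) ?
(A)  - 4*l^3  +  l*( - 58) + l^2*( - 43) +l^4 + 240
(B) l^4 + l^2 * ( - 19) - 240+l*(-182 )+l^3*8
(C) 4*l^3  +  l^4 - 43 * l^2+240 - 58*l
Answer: C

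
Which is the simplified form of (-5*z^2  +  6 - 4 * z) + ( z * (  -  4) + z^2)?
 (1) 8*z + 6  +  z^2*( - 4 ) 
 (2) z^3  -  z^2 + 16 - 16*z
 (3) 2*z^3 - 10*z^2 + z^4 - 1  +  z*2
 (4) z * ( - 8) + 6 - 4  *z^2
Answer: 4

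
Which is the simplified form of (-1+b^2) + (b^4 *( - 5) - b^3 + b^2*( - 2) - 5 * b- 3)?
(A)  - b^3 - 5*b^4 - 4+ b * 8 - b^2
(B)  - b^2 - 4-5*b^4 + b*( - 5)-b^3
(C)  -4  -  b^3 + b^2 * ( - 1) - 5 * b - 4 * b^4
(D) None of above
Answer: B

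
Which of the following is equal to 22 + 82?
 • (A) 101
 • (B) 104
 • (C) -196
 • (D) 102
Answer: B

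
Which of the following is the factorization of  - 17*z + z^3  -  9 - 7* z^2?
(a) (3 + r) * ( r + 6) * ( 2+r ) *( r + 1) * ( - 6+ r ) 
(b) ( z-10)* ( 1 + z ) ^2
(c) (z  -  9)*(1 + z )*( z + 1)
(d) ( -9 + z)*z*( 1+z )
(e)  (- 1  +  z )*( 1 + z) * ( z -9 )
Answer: c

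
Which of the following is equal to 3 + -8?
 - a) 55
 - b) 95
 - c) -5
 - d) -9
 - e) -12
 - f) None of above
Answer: c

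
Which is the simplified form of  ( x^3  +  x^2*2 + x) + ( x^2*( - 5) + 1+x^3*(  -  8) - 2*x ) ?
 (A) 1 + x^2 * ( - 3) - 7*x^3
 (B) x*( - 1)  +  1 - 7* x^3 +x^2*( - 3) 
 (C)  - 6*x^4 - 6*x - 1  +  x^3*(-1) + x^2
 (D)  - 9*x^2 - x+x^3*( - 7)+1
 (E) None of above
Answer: B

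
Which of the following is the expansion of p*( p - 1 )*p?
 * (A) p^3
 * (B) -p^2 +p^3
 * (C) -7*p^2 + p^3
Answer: B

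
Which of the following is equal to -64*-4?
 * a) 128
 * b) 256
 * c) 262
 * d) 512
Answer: b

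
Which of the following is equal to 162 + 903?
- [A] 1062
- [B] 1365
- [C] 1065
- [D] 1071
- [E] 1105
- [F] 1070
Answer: C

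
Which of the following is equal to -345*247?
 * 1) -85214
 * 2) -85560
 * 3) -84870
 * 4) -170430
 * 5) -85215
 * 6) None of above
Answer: 5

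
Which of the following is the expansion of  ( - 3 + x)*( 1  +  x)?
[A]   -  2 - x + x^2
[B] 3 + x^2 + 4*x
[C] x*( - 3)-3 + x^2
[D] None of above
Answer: D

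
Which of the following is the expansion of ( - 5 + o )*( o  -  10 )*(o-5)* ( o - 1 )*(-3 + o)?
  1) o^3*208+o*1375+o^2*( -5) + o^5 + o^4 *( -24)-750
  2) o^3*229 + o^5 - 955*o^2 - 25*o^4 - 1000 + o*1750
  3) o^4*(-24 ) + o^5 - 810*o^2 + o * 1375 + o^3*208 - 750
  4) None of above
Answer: 3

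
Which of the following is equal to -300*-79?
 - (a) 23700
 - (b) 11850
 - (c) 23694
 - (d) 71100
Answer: a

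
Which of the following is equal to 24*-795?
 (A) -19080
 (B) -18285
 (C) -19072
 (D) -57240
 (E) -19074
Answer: A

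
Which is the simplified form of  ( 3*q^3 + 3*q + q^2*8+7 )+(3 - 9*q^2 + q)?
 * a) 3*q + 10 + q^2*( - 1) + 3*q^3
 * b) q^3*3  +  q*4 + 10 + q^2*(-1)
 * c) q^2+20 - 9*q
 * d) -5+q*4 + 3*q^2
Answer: b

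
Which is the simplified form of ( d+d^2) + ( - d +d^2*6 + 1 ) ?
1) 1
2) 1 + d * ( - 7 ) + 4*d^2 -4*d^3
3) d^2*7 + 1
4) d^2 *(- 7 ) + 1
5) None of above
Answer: 3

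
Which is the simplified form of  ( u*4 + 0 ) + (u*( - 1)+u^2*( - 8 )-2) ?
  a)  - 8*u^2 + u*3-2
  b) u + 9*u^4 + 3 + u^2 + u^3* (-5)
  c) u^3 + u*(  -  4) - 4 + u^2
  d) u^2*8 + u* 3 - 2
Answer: a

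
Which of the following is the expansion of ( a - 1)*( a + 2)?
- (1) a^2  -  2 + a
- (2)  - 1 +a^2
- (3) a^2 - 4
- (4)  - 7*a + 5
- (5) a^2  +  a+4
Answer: 1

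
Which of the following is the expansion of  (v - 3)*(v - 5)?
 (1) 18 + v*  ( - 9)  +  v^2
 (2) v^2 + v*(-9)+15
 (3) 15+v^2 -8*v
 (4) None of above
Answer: 3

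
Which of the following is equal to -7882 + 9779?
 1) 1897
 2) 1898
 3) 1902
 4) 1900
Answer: 1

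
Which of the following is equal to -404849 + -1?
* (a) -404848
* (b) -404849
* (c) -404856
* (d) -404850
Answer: d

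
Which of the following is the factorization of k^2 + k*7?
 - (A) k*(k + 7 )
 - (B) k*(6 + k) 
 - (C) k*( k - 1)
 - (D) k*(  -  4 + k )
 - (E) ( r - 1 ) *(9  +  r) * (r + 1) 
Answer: A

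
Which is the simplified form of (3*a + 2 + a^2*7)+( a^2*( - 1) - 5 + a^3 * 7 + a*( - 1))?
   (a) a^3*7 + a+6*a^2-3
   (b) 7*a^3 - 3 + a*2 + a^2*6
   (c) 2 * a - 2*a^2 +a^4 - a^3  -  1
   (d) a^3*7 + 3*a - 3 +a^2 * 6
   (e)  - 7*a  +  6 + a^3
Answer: b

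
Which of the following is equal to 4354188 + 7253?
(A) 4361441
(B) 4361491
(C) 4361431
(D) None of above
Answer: A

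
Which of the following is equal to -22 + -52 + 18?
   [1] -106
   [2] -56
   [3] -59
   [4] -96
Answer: 2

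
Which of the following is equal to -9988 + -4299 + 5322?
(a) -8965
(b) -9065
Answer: a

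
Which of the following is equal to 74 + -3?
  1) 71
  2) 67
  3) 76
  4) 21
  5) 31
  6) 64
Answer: 1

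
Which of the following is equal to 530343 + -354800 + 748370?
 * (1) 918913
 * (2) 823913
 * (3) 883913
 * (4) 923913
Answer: 4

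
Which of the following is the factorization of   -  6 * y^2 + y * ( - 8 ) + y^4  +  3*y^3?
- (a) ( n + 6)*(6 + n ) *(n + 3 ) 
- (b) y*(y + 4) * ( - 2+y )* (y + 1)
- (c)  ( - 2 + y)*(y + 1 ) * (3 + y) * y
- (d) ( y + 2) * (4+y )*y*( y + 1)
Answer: b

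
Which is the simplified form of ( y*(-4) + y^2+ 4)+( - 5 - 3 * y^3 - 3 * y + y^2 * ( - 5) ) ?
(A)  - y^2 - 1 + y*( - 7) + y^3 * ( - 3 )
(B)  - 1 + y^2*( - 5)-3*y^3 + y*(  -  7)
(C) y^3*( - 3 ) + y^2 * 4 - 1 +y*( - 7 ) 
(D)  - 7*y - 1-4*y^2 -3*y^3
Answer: D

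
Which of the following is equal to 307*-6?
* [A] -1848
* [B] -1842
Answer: B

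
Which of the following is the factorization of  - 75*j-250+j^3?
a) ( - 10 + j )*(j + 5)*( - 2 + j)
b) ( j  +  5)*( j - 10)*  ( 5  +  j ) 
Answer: b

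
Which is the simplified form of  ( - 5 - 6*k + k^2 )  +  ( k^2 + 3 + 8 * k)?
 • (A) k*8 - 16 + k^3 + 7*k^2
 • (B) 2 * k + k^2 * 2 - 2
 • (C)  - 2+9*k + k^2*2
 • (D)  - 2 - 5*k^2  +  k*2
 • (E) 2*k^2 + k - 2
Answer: B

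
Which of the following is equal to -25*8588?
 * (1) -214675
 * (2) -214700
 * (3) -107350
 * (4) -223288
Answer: 2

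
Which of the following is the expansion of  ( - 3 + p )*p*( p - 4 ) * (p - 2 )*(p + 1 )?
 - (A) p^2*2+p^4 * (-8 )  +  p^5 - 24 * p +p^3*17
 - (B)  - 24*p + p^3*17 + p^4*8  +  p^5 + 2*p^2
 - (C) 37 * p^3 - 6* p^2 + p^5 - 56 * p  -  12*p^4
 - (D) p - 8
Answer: A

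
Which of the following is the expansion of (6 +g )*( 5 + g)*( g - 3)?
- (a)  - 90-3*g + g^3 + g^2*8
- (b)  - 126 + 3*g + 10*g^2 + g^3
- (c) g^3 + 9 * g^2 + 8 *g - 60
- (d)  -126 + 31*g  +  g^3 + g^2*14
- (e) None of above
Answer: a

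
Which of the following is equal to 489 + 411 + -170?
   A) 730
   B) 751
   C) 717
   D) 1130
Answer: A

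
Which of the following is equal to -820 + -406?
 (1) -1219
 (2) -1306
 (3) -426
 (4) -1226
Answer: 4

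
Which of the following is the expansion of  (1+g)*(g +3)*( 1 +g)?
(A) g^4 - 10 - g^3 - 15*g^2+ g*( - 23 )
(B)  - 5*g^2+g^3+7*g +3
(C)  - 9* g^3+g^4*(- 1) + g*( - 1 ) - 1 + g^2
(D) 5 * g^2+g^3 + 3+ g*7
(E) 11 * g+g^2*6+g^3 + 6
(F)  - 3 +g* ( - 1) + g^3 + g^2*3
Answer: D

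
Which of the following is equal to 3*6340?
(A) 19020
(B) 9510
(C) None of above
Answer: A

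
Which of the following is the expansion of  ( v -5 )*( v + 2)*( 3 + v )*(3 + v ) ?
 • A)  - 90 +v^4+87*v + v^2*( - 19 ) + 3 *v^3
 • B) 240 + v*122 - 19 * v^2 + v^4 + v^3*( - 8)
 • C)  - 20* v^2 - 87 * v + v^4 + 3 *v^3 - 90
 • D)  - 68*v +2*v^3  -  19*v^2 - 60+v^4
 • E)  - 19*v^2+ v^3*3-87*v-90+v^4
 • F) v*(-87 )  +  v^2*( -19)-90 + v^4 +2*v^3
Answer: E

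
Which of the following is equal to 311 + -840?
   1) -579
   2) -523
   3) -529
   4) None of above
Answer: 3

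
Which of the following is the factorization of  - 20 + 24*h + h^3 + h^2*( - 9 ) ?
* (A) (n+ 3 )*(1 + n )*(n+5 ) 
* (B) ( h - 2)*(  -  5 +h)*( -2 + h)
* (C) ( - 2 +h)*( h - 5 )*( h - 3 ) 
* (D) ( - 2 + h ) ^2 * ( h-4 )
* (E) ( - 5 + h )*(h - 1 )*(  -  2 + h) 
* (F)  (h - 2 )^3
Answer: B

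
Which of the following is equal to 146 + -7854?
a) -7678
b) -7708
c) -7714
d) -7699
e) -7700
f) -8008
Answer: b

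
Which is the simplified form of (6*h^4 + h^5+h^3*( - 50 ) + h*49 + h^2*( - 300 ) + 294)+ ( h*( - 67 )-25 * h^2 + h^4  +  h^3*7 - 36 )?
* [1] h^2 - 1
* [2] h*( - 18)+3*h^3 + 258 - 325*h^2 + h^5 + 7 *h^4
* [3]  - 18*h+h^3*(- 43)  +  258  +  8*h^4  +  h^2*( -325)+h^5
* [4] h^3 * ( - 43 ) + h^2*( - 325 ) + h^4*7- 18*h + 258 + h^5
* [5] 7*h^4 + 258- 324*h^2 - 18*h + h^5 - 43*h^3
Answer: 4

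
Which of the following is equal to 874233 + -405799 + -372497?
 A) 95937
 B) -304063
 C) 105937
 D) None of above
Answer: A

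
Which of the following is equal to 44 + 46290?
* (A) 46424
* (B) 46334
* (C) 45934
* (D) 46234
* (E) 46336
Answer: B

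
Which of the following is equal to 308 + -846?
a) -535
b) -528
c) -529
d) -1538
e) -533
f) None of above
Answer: f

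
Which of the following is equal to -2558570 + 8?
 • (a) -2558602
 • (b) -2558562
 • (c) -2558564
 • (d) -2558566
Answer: b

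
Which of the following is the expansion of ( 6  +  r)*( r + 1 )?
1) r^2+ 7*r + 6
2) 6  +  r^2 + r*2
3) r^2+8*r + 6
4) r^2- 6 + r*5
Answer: 1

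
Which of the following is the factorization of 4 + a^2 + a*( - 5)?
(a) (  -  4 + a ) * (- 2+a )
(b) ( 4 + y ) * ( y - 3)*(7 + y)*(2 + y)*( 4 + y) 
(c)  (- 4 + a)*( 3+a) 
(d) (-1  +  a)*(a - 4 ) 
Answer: d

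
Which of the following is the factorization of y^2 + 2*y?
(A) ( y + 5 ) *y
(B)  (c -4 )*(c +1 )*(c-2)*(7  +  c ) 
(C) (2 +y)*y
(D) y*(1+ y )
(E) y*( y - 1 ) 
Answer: C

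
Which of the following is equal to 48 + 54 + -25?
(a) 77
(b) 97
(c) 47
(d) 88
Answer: a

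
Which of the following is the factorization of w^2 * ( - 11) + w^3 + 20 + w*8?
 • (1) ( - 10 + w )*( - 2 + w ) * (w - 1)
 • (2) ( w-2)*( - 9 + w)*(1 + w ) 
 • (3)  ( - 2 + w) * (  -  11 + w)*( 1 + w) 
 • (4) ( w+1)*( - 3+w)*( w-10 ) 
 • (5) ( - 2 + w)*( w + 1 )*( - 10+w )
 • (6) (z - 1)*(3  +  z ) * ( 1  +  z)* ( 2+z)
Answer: 5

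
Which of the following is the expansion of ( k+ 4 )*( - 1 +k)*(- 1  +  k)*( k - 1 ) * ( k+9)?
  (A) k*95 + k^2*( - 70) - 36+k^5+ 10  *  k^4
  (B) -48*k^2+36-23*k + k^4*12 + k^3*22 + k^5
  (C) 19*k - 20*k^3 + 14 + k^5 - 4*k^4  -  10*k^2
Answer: A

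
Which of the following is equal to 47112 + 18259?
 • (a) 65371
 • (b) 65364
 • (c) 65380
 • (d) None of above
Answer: a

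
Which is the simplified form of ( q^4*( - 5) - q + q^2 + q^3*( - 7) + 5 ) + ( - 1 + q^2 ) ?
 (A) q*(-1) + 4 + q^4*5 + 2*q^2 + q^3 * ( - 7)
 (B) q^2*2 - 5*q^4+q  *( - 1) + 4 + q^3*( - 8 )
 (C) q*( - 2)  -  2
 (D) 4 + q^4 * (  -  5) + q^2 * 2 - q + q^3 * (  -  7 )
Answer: D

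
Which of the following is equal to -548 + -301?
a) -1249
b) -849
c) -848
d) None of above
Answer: b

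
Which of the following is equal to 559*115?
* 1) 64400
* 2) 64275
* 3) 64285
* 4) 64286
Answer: 3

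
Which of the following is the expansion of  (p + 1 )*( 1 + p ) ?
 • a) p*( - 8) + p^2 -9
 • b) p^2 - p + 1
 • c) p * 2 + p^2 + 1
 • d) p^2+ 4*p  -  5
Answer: c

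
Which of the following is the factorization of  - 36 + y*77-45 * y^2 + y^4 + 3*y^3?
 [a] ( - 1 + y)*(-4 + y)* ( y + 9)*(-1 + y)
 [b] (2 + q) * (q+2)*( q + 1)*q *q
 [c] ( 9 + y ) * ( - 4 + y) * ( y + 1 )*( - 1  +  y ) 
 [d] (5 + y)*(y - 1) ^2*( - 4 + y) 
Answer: a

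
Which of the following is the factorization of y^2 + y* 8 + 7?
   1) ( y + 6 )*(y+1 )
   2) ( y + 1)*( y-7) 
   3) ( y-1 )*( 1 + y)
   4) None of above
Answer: 4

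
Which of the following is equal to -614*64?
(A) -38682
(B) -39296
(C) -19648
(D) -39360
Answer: B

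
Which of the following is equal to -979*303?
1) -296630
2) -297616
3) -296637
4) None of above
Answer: 3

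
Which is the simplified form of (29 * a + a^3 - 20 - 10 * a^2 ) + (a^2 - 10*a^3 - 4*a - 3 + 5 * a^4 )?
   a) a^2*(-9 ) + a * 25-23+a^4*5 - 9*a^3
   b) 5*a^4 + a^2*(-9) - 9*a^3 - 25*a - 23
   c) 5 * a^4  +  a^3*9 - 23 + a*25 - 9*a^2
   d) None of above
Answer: a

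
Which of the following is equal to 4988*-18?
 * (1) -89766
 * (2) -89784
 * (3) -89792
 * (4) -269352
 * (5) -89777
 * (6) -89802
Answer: 2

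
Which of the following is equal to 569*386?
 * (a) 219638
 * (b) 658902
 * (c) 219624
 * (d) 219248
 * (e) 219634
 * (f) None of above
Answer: e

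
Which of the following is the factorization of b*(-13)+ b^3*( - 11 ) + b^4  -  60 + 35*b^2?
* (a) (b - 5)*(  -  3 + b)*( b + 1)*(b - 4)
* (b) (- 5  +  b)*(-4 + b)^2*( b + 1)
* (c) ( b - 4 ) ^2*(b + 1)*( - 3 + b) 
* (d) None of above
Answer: a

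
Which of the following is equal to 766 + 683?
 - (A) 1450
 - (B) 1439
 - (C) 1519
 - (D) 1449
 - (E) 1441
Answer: D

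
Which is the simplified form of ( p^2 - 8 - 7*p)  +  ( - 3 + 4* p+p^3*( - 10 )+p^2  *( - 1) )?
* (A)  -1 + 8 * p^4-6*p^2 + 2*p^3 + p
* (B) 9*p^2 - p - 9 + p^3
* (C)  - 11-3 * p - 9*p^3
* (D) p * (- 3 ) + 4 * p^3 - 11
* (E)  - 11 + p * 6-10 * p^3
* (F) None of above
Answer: F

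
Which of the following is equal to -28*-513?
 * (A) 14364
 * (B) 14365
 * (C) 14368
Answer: A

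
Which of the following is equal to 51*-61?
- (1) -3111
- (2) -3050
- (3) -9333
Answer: 1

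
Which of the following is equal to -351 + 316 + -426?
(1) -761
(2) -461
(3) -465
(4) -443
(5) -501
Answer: 2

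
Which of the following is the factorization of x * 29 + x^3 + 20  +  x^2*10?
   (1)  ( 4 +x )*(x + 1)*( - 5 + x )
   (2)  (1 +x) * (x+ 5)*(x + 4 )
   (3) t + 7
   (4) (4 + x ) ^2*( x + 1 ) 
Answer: 2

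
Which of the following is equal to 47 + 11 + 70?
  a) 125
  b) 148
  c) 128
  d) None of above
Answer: c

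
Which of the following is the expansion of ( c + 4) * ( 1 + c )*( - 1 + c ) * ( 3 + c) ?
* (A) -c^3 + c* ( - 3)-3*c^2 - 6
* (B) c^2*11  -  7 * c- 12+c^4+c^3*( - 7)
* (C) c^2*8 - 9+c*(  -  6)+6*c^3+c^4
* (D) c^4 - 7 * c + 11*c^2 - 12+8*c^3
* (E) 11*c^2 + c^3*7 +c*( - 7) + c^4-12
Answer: E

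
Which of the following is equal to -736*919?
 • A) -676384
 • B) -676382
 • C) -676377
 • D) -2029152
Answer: A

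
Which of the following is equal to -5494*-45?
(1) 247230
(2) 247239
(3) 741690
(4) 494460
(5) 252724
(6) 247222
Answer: 1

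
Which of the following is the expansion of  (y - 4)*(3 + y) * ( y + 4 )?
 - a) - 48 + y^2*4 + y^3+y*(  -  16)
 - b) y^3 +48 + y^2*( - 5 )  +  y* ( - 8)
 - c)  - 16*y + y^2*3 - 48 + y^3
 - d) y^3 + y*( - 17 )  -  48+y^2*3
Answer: c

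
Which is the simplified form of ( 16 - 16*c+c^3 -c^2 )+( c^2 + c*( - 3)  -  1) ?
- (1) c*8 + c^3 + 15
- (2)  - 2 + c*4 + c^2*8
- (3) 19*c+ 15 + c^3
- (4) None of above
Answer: 4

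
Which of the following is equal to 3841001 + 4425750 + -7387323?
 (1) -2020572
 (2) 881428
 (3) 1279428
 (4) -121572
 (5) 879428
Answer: 5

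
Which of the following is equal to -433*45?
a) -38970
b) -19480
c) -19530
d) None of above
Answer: d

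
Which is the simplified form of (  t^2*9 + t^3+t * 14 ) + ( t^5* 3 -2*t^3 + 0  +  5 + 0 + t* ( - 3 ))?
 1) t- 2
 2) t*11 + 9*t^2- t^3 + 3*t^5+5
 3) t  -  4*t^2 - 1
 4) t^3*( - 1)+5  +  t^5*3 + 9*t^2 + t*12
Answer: 2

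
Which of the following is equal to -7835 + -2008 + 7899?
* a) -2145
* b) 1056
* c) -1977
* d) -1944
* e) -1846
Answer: d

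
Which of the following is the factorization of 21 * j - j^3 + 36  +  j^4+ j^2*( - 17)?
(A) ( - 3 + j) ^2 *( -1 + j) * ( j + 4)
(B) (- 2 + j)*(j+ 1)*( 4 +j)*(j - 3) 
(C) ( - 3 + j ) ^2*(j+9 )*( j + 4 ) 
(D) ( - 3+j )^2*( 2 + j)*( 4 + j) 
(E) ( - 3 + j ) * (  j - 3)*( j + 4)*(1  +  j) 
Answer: E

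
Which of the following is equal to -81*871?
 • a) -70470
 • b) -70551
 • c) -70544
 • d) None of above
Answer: b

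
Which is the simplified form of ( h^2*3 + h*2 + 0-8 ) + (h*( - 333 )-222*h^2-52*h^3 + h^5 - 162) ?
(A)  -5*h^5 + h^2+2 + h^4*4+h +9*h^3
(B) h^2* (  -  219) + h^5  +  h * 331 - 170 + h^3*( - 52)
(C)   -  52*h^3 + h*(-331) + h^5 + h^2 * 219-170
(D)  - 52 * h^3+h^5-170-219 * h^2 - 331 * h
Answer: D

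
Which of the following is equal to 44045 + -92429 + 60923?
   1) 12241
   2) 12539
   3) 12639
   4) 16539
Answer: 2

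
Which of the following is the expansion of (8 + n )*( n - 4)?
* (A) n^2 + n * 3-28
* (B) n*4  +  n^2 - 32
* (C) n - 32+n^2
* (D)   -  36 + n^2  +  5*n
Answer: B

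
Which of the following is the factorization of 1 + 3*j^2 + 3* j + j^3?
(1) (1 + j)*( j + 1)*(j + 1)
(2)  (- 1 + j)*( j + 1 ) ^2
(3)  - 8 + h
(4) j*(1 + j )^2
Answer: 1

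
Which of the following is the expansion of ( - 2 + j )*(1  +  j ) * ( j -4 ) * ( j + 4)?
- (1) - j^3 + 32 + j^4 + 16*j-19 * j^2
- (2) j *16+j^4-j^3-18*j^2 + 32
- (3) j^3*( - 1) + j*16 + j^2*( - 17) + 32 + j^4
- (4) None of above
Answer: 2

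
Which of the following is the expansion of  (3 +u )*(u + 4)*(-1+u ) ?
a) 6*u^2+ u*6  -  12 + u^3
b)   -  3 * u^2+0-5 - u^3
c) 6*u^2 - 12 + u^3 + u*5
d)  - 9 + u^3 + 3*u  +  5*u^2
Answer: c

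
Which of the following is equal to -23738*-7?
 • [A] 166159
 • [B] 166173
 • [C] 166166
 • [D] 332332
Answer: C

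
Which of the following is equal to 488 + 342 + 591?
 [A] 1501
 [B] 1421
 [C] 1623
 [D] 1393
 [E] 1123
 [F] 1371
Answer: B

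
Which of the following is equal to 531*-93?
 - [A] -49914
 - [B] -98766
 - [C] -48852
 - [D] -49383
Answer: D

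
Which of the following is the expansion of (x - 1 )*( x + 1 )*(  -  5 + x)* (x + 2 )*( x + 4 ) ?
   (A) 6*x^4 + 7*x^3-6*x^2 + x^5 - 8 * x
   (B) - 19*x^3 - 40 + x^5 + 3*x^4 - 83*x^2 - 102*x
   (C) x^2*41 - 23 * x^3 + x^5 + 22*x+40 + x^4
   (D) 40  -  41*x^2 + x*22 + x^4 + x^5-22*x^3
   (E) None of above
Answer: E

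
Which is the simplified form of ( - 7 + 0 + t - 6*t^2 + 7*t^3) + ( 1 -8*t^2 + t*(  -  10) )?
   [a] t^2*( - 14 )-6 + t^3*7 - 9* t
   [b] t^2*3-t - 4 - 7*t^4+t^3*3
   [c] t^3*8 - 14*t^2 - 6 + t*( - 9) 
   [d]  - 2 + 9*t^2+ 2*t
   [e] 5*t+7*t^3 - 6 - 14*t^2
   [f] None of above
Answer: a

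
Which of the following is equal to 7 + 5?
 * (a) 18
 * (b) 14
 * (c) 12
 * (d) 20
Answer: c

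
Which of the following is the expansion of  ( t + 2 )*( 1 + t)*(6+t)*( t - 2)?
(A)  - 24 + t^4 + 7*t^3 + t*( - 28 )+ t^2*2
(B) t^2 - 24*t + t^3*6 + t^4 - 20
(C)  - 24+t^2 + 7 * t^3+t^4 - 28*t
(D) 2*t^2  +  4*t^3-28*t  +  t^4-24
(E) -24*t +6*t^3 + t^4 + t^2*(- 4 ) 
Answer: A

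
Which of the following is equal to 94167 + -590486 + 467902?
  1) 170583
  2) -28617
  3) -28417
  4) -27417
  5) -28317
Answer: 3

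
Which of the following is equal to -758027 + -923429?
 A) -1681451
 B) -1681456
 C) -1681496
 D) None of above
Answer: B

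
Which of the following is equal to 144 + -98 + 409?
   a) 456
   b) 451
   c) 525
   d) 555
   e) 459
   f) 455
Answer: f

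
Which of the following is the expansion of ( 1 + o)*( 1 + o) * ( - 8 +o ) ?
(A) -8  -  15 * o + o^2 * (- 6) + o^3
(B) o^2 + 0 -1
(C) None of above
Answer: A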